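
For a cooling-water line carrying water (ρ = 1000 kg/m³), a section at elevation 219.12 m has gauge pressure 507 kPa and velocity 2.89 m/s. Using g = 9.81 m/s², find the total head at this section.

Pressure head ψ = P/(ρg) = 507×1000 / (1000 × 9.81) = 51.68 m.
Velocity head = v²/(2g) = 2.89² / (2 × 9.81) = 0.426 m.
h = z + ψ + v²/(2g) = 219.12 + 51.68 + 0.426 = 271.23 m.

h ≈ 271.23 m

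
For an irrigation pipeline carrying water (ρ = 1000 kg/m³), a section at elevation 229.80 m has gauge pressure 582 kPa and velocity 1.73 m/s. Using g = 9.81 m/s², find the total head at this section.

h ≈ 289.28 m

Pressure head ψ = P/(ρg) = 582×1000 / (1000 × 9.81) = 59.33 m.
Velocity head = v²/(2g) = 1.73² / (2 × 9.81) = 0.153 m.
h = z + ψ + v²/(2g) = 229.80 + 59.33 + 0.153 = 289.28 m.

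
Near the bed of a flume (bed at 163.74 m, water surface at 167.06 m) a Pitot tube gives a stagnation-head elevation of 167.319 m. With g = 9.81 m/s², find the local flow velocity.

Near the bed, under hydrostatic conditions, the piezometric head (z + ψ) equals the free-surface elevation, 167.06 m.
Velocity head = total − piezometric = 167.319 − 167.06 = 0.259 m.
v = √(2g·h_v) = √(2 × 9.81 × 0.259) = 2.25 m/s.

v ≈ 2.25 m/s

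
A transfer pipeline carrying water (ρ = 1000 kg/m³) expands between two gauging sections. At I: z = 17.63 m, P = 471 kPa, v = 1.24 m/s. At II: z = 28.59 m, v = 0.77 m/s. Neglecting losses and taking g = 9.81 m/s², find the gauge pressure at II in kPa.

Pressure head at I: ψ₁ = P₁/(ρg) = 471×1000 / (1000 × 9.81) = 48.01 m.
Velocity heads: v₁²/2g = 1.24²/19.62 = 0.078 m; v₂²/2g = 0.77²/19.62 = 0.030 m.
Total head H = z₁ + ψ₁ + v₁²/2g = 17.63 + 48.01 + 0.078 = 65.72 m.
ψ₂ = H − z₂ − v₂²/2g = 65.72 − 28.59 − 0.030 = 37.10 m.
P₂ = ρgψ₂ = 1000 × 9.81 × 37.10 ≈ 364 kPa.

P₂ ≈ 364 kPa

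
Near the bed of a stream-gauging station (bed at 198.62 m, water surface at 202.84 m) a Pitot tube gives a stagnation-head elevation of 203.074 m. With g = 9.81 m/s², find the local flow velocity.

v ≈ 2.14 m/s

Near the bed, under hydrostatic conditions, the piezometric head (z + ψ) equals the free-surface elevation, 202.84 m.
Velocity head = total − piezometric = 203.074 − 202.84 = 0.234 m.
v = √(2g·h_v) = √(2 × 9.81 × 0.234) = 2.14 m/s.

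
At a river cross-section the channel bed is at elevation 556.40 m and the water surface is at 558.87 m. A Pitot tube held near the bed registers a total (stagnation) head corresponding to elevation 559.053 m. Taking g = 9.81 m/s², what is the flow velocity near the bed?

v ≈ 1.89 m/s

Near the bed, under hydrostatic conditions, the piezometric head (z + ψ) equals the free-surface elevation, 558.87 m.
Velocity head = total − piezometric = 559.053 − 558.87 = 0.183 m.
v = √(2g·h_v) = √(2 × 9.81 × 0.183) = 1.89 m/s.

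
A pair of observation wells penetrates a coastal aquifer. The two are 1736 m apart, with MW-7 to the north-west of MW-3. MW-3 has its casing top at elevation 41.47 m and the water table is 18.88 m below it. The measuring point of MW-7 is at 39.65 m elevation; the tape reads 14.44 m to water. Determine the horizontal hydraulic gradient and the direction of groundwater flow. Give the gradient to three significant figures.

Total head at MW-3: h = 41.47 − 18.88 = 22.59 m.
Total head at MW-7: h = 39.65 − 14.44 = 25.21 m.
Head difference: h(MW-3) − h(MW-7) = 22.59 − 25.21 = -2.62 m.
Hydraulic gradient: i = |Δh| / L = 2.62 / 1736 = 0.00151.
Flow is from higher to lower head: from MW-7 toward MW-3, i.e. toward the south-east.

i ≈ 0.00151; groundwater flows toward the south-east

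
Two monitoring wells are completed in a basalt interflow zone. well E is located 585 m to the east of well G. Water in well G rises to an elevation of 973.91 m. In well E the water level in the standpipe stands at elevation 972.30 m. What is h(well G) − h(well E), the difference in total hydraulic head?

Total head at well G: h = 973.91 m (water level in the piezometer is the total head).
Total head at well E: h = 972.30 m (water level in the piezometer is the total head).
Head difference: h(well G) − h(well E) = 973.91 − 972.30 = 1.61 m.

Δh ≈ 1.61 m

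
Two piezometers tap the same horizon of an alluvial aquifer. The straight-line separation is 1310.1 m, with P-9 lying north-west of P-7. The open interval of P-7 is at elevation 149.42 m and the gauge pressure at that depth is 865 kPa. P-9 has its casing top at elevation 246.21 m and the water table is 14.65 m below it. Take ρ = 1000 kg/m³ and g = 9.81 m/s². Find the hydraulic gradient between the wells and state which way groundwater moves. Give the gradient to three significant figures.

Pressure head at P-7: ψ = P/(ρg) = 865×1000 / (1000 × 9.81) = 88.18 m.
Total head at P-7: h = z + ψ = 149.42 + 88.18 = 237.60 m.
Total head at P-9: h = 246.21 − 14.65 = 231.56 m.
Head difference: h(P-7) − h(P-9) = 237.60 − 231.56 = 6.04 m.
Hydraulic gradient: i = |Δh| / L = 6.04 / 1310.1 = 0.00461.
Flow is from higher to lower head: from P-7 toward P-9, i.e. toward the north-west.

i ≈ 0.00461; groundwater flows toward the north-west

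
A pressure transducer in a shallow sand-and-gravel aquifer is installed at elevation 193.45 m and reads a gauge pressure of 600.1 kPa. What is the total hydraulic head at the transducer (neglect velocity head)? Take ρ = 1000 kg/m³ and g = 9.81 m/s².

h ≈ 254.62 m

ψ = P/(ρg) = 600.1×1000 / (1000 × 9.81) = 61.17 m.
h = z + ψ = 193.45 + 61.17 = 254.62 m.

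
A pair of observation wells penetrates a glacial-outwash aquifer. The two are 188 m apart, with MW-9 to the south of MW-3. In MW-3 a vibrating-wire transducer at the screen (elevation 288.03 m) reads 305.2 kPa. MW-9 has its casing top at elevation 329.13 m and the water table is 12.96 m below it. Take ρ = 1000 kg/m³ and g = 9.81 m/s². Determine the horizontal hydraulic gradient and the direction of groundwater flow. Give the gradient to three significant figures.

Pressure head at MW-3: ψ = P/(ρg) = 305.2×1000 / (1000 × 9.81) = 31.11 m.
Total head at MW-3: h = z + ψ = 288.03 + 31.11 = 319.14 m.
Total head at MW-9: h = 329.13 − 12.96 = 316.17 m.
Head difference: h(MW-3) − h(MW-9) = 319.14 − 316.17 = 2.97 m.
Hydraulic gradient: i = |Δh| / L = 2.97 / 188 = 0.0158.
Flow is from higher to lower head: from MW-3 toward MW-9, i.e. toward the south.

i ≈ 0.0158; groundwater flows toward the south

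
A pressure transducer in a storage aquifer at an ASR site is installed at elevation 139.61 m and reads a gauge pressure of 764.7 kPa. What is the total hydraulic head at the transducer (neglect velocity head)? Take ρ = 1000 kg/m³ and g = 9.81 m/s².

h ≈ 217.56 m

ψ = P/(ρg) = 764.7×1000 / (1000 × 9.81) = 77.95 m.
h = z + ψ = 139.61 + 77.95 = 217.56 m.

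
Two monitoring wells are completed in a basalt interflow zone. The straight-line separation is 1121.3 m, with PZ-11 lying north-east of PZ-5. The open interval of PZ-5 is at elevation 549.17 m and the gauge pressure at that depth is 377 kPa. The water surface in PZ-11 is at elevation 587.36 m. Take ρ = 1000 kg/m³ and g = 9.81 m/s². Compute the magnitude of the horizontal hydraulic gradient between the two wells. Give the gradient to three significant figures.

Pressure head at PZ-5: ψ = P/(ρg) = 377×1000 / (1000 × 9.81) = 38.43 m.
Total head at PZ-5: h = z + ψ = 549.17 + 38.43 = 587.60 m.
Total head at PZ-11: h = 587.36 m (water level in the piezometer is the total head).
Head difference: h(PZ-5) − h(PZ-11) = 587.60 − 587.36 = 0.24 m.
Hydraulic gradient: i = |Δh| / L = 0.24 / 1121.3 = 0.000214.

i ≈ 0.000214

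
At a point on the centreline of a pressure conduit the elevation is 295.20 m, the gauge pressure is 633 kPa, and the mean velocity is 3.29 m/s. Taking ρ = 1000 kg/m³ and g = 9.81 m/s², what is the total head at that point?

h ≈ 360.28 m

Pressure head ψ = P/(ρg) = 633×1000 / (1000 × 9.81) = 64.53 m.
Velocity head = v²/(2g) = 3.29² / (2 × 9.81) = 0.552 m.
h = z + ψ + v²/(2g) = 295.20 + 64.53 + 0.552 = 360.28 m.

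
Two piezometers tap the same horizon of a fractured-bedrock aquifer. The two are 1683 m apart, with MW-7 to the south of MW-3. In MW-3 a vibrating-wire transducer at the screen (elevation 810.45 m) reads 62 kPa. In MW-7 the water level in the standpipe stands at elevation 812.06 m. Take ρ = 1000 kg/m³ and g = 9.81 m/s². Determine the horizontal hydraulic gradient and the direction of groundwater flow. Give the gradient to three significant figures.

Pressure head at MW-3: ψ = P/(ρg) = 62×1000 / (1000 × 9.81) = 6.32 m.
Total head at MW-3: h = z + ψ = 810.45 + 6.32 = 816.77 m.
Total head at MW-7: h = 812.06 m (water level in the piezometer is the total head).
Head difference: h(MW-3) − h(MW-7) = 816.77 − 812.06 = 4.71 m.
Hydraulic gradient: i = |Δh| / L = 4.71 / 1683 = 0.00280.
Flow is from higher to lower head: from MW-3 toward MW-7, i.e. toward the south.

i ≈ 0.00280; groundwater flows toward the south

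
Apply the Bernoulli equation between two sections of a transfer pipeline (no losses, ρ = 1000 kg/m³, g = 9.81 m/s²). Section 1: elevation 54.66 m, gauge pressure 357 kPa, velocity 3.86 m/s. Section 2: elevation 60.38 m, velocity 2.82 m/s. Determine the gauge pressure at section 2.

Pressure head at 1: ψ₁ = P₁/(ρg) = 357×1000 / (1000 × 9.81) = 36.39 m.
Velocity heads: v₁²/2g = 3.86²/19.62 = 0.759 m; v₂²/2g = 2.82²/19.62 = 0.405 m.
Total head H = z₁ + ψ₁ + v₁²/2g = 54.66 + 36.39 + 0.759 = 91.81 m.
ψ₂ = H − z₂ − v₂²/2g = 91.81 − 60.38 − 0.405 = 31.02 m.
P₂ = ρgψ₂ = 1000 × 9.81 × 31.02 ≈ 304 kPa.

P₂ ≈ 304 kPa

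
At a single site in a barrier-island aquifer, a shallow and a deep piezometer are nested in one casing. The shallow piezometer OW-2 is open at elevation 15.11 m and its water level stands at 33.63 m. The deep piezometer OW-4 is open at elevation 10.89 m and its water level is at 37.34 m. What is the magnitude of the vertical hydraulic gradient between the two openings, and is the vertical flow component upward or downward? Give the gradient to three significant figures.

Total head at OW-2: h = 33.63 m (water level in the standpipe).
Total head at OW-4: h = 37.34 m.
Δh = h(OW-2) − h(OW-4) = 33.63 − 37.34 = -3.71 m.
Vertical separation Δz = 15.11 − 10.89 = 4.22 m.
|i_v| = |Δh| / Δz = 3.71 / 4.22 = 0.879.
Head is higher in the deep piezometer, so vertical flow is upward (discharge condition).

|i_v| ≈ 0.879; vertical flow is upward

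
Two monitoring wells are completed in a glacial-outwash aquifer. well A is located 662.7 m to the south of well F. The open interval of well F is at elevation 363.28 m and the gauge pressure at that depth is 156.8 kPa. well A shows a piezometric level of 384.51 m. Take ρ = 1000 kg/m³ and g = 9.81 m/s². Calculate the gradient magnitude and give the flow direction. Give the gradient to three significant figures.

Pressure head at well F: ψ = P/(ρg) = 156.8×1000 / (1000 × 9.81) = 15.98 m.
Total head at well F: h = z + ψ = 363.28 + 15.98 = 379.26 m.
Total head at well A: h = 384.51 m (water level in the piezometer is the total head).
Head difference: h(well F) − h(well A) = 379.26 − 384.51 = -5.25 m.
Hydraulic gradient: i = |Δh| / L = 5.25 / 662.7 = 0.00792.
Flow is from higher to lower head: from well A toward well F, i.e. toward the north.

i ≈ 0.00792; groundwater flows toward the north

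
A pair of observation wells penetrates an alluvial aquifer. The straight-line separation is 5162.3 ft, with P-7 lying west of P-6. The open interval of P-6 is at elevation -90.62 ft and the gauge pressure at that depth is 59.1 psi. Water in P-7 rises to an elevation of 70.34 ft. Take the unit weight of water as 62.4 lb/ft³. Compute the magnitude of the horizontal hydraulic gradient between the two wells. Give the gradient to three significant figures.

i ≈ 0.00476

Pressure head at P-6: ψ = 144·P/γ = 144 × 59.1 / 62.4 = 136.38 ft.
Total head at P-6: h = z + ψ = -90.62 + 136.38 = 45.76 ft.
Total head at P-7: h = 70.34 ft (water level in the piezometer is the total head).
Head difference: h(P-6) − h(P-7) = 45.76 − 70.34 = -24.58 ft.
Hydraulic gradient: i = |Δh| / L = 24.58 / 5162.3 = 0.00476.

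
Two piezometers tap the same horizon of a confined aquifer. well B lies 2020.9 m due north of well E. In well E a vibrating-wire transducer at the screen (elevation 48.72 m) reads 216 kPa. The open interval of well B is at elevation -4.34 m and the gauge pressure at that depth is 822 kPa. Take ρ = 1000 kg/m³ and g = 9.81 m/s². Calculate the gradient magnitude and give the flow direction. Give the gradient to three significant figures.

Pressure head at well E: ψ = P/(ρg) = 216×1000 / (1000 × 9.81) = 22.02 m.
Total head at well E: h = z + ψ = 48.72 + 22.02 = 70.74 m.
Pressure head at well B: ψ = P/(ρg) = 822×1000 / (1000 × 9.81) = 83.79 m.
Total head at well B: h = z + ψ = -4.34 + 83.79 = 79.45 m.
Head difference: h(well E) − h(well B) = 70.74 − 79.45 = -8.71 m.
Hydraulic gradient: i = |Δh| / L = 8.71 / 2020.9 = 0.00431.
Flow is from higher to lower head: from well B toward well E, i.e. toward the south.

i ≈ 0.00431; groundwater flows toward the south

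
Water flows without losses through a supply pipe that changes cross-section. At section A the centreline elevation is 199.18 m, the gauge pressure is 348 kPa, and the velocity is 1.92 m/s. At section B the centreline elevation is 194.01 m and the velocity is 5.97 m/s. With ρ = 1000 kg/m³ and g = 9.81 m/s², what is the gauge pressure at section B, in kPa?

P₂ ≈ 383 kPa

Pressure head at A: ψ₁ = P₁/(ρg) = 348×1000 / (1000 × 9.81) = 35.47 m.
Velocity heads: v₁²/2g = 1.92²/19.62 = 0.188 m; v₂²/2g = 5.97²/19.62 = 1.817 m.
Total head H = z₁ + ψ₁ + v₁²/2g = 199.18 + 35.47 + 0.188 = 234.84 m.
ψ₂ = H − z₂ − v₂²/2g = 234.84 − 194.01 − 1.817 = 39.01 m.
P₂ = ρgψ₂ = 1000 × 9.81 × 39.01 ≈ 383 kPa.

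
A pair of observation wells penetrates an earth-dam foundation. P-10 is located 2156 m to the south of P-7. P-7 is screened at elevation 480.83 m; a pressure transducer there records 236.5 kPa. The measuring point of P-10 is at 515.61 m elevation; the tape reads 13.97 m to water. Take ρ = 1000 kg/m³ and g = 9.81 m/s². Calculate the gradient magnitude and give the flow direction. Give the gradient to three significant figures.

i ≈ 0.00153; groundwater flows toward the south

Pressure head at P-7: ψ = P/(ρg) = 236.5×1000 / (1000 × 9.81) = 24.11 m.
Total head at P-7: h = z + ψ = 480.83 + 24.11 = 504.94 m.
Total head at P-10: h = 515.61 − 13.97 = 501.64 m.
Head difference: h(P-7) − h(P-10) = 504.94 − 501.64 = 3.30 m.
Hydraulic gradient: i = |Δh| / L = 3.30 / 2156 = 0.00153.
Flow is from higher to lower head: from P-7 toward P-10, i.e. toward the south.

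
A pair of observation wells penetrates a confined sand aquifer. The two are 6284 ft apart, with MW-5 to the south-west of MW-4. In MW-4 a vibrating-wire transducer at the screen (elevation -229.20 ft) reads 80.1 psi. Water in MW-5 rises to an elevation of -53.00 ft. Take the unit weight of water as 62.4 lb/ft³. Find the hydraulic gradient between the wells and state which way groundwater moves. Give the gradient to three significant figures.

Pressure head at MW-4: ψ = 144·P/γ = 144 × 80.1 / 62.4 = 184.85 ft.
Total head at MW-4: h = z + ψ = -229.20 + 184.85 = -44.35 ft.
Total head at MW-5: h = -53.00 ft (water level in the piezometer is the total head).
Head difference: h(MW-4) − h(MW-5) = -44.35 − (-53.00) = 8.65 ft.
Hydraulic gradient: i = |Δh| / L = 8.65 / 6284 = 0.00138.
Flow is from higher to lower head: from MW-4 toward MW-5, i.e. toward the south-west.

i ≈ 0.00138; groundwater flows toward the south-west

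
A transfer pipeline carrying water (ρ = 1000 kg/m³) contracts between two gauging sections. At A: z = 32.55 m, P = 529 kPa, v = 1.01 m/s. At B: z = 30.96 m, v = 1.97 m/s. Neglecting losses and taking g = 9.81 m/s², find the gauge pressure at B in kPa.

P₂ ≈ 543 kPa

Pressure head at A: ψ₁ = P₁/(ρg) = 529×1000 / (1000 × 9.81) = 53.92 m.
Velocity heads: v₁²/2g = 1.01²/19.62 = 0.052 m; v₂²/2g = 1.97²/19.62 = 0.198 m.
Total head H = z₁ + ψ₁ + v₁²/2g = 32.55 + 53.92 + 0.052 = 86.52 m.
ψ₂ = H − z₂ − v₂²/2g = 86.52 − 30.96 − 0.198 = 55.36 m.
P₂ = ρgψ₂ = 1000 × 9.81 × 55.36 ≈ 543 kPa.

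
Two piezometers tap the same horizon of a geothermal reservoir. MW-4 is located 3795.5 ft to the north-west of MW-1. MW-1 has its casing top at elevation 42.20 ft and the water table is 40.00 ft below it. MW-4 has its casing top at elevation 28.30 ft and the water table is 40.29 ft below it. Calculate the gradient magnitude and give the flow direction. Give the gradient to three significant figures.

Total head at MW-1: h = 42.20 − 40.00 = 2.20 ft.
Total head at MW-4: h = 28.30 − 40.29 = -11.99 ft.
Head difference: h(MW-1) − h(MW-4) = 2.20 − (-11.99) = 14.19 ft.
Hydraulic gradient: i = |Δh| / L = 14.19 / 3795.5 = 0.00374.
Flow is from higher to lower head: from MW-1 toward MW-4, i.e. toward the north-west.

i ≈ 0.00374; groundwater flows toward the north-west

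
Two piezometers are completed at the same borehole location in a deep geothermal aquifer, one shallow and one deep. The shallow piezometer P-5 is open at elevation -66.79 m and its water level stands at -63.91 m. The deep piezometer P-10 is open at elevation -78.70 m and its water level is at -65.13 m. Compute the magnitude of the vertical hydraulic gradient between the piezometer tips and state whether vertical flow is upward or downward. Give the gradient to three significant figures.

Total head at P-5: h = -63.91 m (water level in the standpipe).
Total head at P-10: h = -65.13 m.
Δh = h(P-5) − h(P-10) = -63.91 − (-65.13) = 1.22 m.
Vertical separation Δz = -66.79 − (-78.70) = 11.91 m.
|i_v| = |Δh| / Δz = 1.22 / 11.91 = 0.102.
Head is higher in the shallow piezometer, so vertical flow is downward (recharge condition).

|i_v| ≈ 0.102; vertical flow is downward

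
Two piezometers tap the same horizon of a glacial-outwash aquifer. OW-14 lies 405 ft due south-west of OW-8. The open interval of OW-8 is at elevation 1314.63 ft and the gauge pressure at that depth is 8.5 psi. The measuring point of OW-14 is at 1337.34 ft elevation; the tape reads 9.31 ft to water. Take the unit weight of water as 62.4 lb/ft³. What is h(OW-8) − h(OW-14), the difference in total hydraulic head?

Pressure head at OW-8: ψ = 144·P/γ = 144 × 8.5 / 62.4 = 19.62 ft.
Total head at OW-8: h = z + ψ = 1314.63 + 19.62 = 1334.25 ft.
Total head at OW-14: h = 1337.34 − 9.31 = 1328.03 ft.
Head difference: h(OW-8) − h(OW-14) = 1334.25 − 1328.03 = 6.22 ft.

Δh ≈ 6.22 ft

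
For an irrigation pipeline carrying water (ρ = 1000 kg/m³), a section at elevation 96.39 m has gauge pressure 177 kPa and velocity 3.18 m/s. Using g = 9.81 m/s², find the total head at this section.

Pressure head ψ = P/(ρg) = 177×1000 / (1000 × 9.81) = 18.04 m.
Velocity head = v²/(2g) = 3.18² / (2 × 9.81) = 0.515 m.
h = z + ψ + v²/(2g) = 96.39 + 18.04 + 0.515 = 114.95 m.

h ≈ 114.95 m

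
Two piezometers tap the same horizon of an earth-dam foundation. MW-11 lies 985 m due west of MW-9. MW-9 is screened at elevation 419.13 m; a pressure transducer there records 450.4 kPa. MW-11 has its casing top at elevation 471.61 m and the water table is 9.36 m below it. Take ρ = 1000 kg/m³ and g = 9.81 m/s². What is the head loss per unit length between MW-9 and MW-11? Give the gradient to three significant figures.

Pressure head at MW-9: ψ = P/(ρg) = 450.4×1000 / (1000 × 9.81) = 45.91 m.
Total head at MW-9: h = z + ψ = 419.13 + 45.91 = 465.04 m.
Total head at MW-11: h = 471.61 − 9.36 = 462.25 m.
Head difference: h(MW-9) − h(MW-11) = 465.04 − 462.25 = 2.79 m.
Hydraulic gradient: i = |Δh| / L = 2.79 / 985 = 0.00283.

i ≈ 0.00283 m/m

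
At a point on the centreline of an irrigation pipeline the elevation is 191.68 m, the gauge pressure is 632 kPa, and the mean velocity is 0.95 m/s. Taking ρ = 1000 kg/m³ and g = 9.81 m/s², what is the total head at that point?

Pressure head ψ = P/(ρg) = 632×1000 / (1000 × 9.81) = 64.42 m.
Velocity head = v²/(2g) = 0.95² / (2 × 9.81) = 0.046 m.
h = z + ψ + v²/(2g) = 191.68 + 64.42 + 0.046 = 256.15 m.

h ≈ 256.15 m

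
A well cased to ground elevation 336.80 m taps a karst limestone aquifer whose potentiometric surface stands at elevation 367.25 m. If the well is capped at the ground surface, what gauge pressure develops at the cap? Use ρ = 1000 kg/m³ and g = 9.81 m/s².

Head above the cap: Δh = 367.25 − 336.80 = 30.45 m.
P = ρgΔh = 1000 × 9.81 × 30.45 = 298714 Pa ≈ 299 kPa.

P ≈ 299 kPa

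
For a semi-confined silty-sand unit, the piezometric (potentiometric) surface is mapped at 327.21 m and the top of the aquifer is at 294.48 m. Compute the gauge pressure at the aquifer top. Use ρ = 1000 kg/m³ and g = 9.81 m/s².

P ≈ 321 kPa

Pressure head at the aquifer top: ψ = h − z = 327.21 − 294.48 = 32.73 m.
P = ρgψ = 1000 × 9.81 × 32.73 = 321081 Pa ≈ 321 kPa.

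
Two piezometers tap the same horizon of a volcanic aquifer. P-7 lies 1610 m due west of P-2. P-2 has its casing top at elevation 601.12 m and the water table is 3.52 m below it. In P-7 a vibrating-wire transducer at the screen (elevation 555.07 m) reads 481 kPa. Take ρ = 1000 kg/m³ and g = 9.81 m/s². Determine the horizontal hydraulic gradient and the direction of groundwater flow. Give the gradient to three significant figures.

i ≈ 0.00404; groundwater flows toward the east

Total head at P-2: h = 601.12 − 3.52 = 597.60 m.
Pressure head at P-7: ψ = P/(ρg) = 481×1000 / (1000 × 9.81) = 49.03 m.
Total head at P-7: h = z + ψ = 555.07 + 49.03 = 604.10 m.
Head difference: h(P-2) − h(P-7) = 597.60 − 604.10 = -6.50 m.
Hydraulic gradient: i = |Δh| / L = 6.50 / 1610 = 0.00404.
Flow is from higher to lower head: from P-7 toward P-2, i.e. toward the east.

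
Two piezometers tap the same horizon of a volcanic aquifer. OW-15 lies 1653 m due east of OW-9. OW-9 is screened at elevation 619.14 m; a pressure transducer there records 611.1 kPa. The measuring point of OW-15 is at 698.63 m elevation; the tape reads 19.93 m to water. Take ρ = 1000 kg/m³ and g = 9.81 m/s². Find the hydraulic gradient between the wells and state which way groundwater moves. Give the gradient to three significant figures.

i ≈ 0.00165; groundwater flows toward the east

Pressure head at OW-9: ψ = P/(ρg) = 611.1×1000 / (1000 × 9.81) = 62.29 m.
Total head at OW-9: h = z + ψ = 619.14 + 62.29 = 681.43 m.
Total head at OW-15: h = 698.63 − 19.93 = 678.70 m.
Head difference: h(OW-9) − h(OW-15) = 681.43 − 678.70 = 2.73 m.
Hydraulic gradient: i = |Δh| / L = 2.73 / 1653 = 0.00165.
Flow is from higher to lower head: from OW-9 toward OW-15, i.e. toward the east.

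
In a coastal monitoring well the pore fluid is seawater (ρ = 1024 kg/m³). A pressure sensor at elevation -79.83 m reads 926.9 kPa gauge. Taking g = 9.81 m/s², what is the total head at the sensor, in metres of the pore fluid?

ψ = P/(ρg) = 926.9×1000 / (1024 × 9.81) = 92.27 m.
h = z + ψ = -79.83 + 92.27 = 12.44 m.

h ≈ 12.44 m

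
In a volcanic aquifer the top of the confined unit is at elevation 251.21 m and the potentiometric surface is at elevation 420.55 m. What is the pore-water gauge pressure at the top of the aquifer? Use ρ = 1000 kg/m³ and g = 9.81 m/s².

P ≈ 1660 kPa

Pressure head at the aquifer top: ψ = h − z = 420.55 − 251.21 = 169.34 m.
P = ρgψ = 1000 × 9.81 × 169.34 = 1661225 Pa ≈ 1660 kPa.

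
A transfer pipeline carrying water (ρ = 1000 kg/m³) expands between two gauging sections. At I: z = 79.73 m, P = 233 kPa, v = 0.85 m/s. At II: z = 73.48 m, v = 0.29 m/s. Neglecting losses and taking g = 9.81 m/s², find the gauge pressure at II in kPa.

P₂ ≈ 295 kPa

Pressure head at I: ψ₁ = P₁/(ρg) = 233×1000 / (1000 × 9.81) = 23.75 m.
Velocity heads: v₁²/2g = 0.85²/19.62 = 0.037 m; v₂²/2g = 0.29²/19.62 = 0.004 m.
Total head H = z₁ + ψ₁ + v₁²/2g = 79.73 + 23.75 + 0.037 = 103.52 m.
ψ₂ = H − z₂ − v₂²/2g = 103.52 − 73.48 − 0.004 = 30.04 m.
P₂ = ρgψ₂ = 1000 × 9.81 × 30.04 ≈ 295 kPa.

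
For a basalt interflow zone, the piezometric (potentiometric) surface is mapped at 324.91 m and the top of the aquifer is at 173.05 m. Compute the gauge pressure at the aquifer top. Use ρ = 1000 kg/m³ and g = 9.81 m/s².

Pressure head at the aquifer top: ψ = h − z = 324.91 − 173.05 = 151.86 m.
P = ρgψ = 1000 × 9.81 × 151.86 = 1489747 Pa ≈ 1490 kPa.

P ≈ 1490 kPa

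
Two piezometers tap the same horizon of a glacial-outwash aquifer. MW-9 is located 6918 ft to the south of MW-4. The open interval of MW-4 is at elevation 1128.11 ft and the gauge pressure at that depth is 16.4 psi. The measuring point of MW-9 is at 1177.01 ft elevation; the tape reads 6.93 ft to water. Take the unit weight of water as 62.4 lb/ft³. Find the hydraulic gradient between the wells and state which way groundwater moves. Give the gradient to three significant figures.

i ≈ 0.000596; groundwater flows toward the north

Pressure head at MW-4: ψ = 144·P/γ = 144 × 16.4 / 62.4 = 37.85 ft.
Total head at MW-4: h = z + ψ = 1128.11 + 37.85 = 1165.96 ft.
Total head at MW-9: h = 1177.01 − 6.93 = 1170.08 ft.
Head difference: h(MW-4) − h(MW-9) = 1165.96 − 1170.08 = -4.12 ft.
Hydraulic gradient: i = |Δh| / L = 4.12 / 6918 = 0.000596.
Flow is from higher to lower head: from MW-9 toward MW-4, i.e. toward the north.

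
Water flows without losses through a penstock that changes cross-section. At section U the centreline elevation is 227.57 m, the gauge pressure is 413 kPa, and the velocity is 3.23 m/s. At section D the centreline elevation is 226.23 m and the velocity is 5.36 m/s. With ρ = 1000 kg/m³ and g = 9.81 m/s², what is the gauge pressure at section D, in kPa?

P₂ ≈ 417 kPa

Pressure head at U: ψ₁ = P₁/(ρg) = 413×1000 / (1000 × 9.81) = 42.10 m.
Velocity heads: v₁²/2g = 3.23²/19.62 = 0.532 m; v₂²/2g = 5.36²/19.62 = 1.464 m.
Total head H = z₁ + ψ₁ + v₁²/2g = 227.57 + 42.10 + 0.532 = 270.20 m.
ψ₂ = H − z₂ − v₂²/2g = 270.20 − 226.23 − 1.464 = 42.51 m.
P₂ = ρgψ₂ = 1000 × 9.81 × 42.51 ≈ 417 kPa.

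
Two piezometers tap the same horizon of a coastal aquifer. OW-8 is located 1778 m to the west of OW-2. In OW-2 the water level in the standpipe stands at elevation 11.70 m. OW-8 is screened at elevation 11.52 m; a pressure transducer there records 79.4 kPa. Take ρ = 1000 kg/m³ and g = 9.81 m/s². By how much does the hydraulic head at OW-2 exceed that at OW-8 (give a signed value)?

Total head at OW-2: h = 11.70 m (water level in the piezometer is the total head).
Pressure head at OW-8: ψ = P/(ρg) = 79.4×1000 / (1000 × 9.81) = 8.09 m.
Total head at OW-8: h = z + ψ = 11.52 + 8.09 = 19.61 m.
Head difference: h(OW-2) − h(OW-8) = 11.70 − 19.61 = -7.91 m.

Δh ≈ -7.91 m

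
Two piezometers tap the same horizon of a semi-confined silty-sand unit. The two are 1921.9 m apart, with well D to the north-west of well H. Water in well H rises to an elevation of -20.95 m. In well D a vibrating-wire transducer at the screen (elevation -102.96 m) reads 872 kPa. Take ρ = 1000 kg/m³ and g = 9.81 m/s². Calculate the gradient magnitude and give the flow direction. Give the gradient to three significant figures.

i ≈ 0.00358; groundwater flows toward the south-east

Total head at well H: h = -20.95 m (water level in the piezometer is the total head).
Pressure head at well D: ψ = P/(ρg) = 872×1000 / (1000 × 9.81) = 88.89 m.
Total head at well D: h = z + ψ = -102.96 + 88.89 = -14.07 m.
Head difference: h(well H) − h(well D) = -20.95 − (-14.07) = -6.88 m.
Hydraulic gradient: i = |Δh| / L = 6.88 / 1921.9 = 0.00358.
Flow is from higher to lower head: from well D toward well H, i.e. toward the south-east.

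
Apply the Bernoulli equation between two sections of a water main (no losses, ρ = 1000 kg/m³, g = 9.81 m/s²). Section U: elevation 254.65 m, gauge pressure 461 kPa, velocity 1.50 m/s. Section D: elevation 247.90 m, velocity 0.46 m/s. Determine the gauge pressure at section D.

P₂ ≈ 528 kPa

Pressure head at U: ψ₁ = P₁/(ρg) = 461×1000 / (1000 × 9.81) = 46.99 m.
Velocity heads: v₁²/2g = 1.50²/19.62 = 0.115 m; v₂²/2g = 0.46²/19.62 = 0.011 m.
Total head H = z₁ + ψ₁ + v₁²/2g = 254.65 + 46.99 + 0.115 = 301.75 m.
ψ₂ = H − z₂ − v₂²/2g = 301.75 − 247.90 − 0.011 = 53.84 m.
P₂ = ρgψ₂ = 1000 × 9.81 × 53.84 ≈ 528 kPa.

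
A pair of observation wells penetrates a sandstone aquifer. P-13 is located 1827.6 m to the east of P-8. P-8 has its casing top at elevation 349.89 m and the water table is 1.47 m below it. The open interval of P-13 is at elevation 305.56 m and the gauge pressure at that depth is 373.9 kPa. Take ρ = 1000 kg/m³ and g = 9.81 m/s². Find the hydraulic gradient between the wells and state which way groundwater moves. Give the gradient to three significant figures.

i ≈ 0.00260; groundwater flows toward the east

Total head at P-8: h = 349.89 − 1.47 = 348.42 m.
Pressure head at P-13: ψ = P/(ρg) = 373.9×1000 / (1000 × 9.81) = 38.11 m.
Total head at P-13: h = z + ψ = 305.56 + 38.11 = 343.67 m.
Head difference: h(P-8) − h(P-13) = 348.42 − 343.67 = 4.75 m.
Hydraulic gradient: i = |Δh| / L = 4.75 / 1827.6 = 0.00260.
Flow is from higher to lower head: from P-8 toward P-13, i.e. toward the east.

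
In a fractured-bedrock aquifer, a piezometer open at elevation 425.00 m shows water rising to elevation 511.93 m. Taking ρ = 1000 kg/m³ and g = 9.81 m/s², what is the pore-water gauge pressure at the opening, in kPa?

Pressure head ψ = h − z = 511.93 − 425.00 = 86.93 m.
P = ρgψ = 1000 × 9.81 × 86.93 = 852783 Pa ≈ 853 kPa.

P ≈ 853 kPa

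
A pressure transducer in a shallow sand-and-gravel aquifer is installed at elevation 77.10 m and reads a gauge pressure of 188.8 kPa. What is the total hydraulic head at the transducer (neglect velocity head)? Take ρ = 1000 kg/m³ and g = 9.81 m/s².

ψ = P/(ρg) = 188.8×1000 / (1000 × 9.81) = 19.25 m.
h = z + ψ = 77.10 + 19.25 = 96.35 m.

h ≈ 96.35 m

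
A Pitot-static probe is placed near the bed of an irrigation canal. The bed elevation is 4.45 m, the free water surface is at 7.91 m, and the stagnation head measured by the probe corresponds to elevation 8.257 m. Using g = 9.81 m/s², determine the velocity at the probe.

Near the bed, under hydrostatic conditions, the piezometric head (z + ψ) equals the free-surface elevation, 7.91 m.
Velocity head = total − piezometric = 8.257 − 7.91 = 0.347 m.
v = √(2g·h_v) = √(2 × 9.81 × 0.347) = 2.61 m/s.

v ≈ 2.61 m/s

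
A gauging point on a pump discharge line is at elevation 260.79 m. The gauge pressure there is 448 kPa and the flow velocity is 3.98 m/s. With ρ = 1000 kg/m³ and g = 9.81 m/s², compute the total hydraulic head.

h ≈ 307.27 m

Pressure head ψ = P/(ρg) = 448×1000 / (1000 × 9.81) = 45.67 m.
Velocity head = v²/(2g) = 3.98² / (2 × 9.81) = 0.807 m.
h = z + ψ + v²/(2g) = 260.79 + 45.67 + 0.807 = 307.27 m.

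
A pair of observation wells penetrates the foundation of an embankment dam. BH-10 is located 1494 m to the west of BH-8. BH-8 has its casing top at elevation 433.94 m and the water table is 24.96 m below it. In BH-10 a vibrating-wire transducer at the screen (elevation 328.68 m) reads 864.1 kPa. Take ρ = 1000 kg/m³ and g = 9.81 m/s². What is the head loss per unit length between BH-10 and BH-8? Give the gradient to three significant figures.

i ≈ 0.00521 m/m

Total head at BH-8: h = 433.94 − 24.96 = 408.98 m.
Pressure head at BH-10: ψ = P/(ρg) = 864.1×1000 / (1000 × 9.81) = 88.08 m.
Total head at BH-10: h = z + ψ = 328.68 + 88.08 = 416.76 m.
Head difference: h(BH-8) − h(BH-10) = 408.98 − 416.76 = -7.78 m.
Hydraulic gradient: i = |Δh| / L = 7.78 / 1494 = 0.00521.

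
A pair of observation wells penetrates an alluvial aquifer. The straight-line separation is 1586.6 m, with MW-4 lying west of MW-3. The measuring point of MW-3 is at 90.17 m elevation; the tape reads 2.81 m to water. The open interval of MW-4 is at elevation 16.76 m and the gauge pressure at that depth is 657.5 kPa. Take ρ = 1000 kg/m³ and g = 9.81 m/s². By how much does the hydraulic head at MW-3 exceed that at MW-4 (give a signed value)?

Total head at MW-3: h = 90.17 − 2.81 = 87.36 m.
Pressure head at MW-4: ψ = P/(ρg) = 657.5×1000 / (1000 × 9.81) = 67.02 m.
Total head at MW-4: h = z + ψ = 16.76 + 67.02 = 83.78 m.
Head difference: h(MW-3) − h(MW-4) = 87.36 − 83.78 = 3.58 m.

Δh ≈ 3.58 m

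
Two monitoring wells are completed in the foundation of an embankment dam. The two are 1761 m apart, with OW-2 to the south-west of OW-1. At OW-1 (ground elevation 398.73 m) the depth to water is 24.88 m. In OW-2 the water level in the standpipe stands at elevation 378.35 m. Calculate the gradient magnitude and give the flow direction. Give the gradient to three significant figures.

i ≈ 0.00256; groundwater flows toward the north-east

Total head at OW-1: h = 398.73 − 24.88 = 373.85 m.
Total head at OW-2: h = 378.35 m (water level in the piezometer is the total head).
Head difference: h(OW-1) − h(OW-2) = 373.85 − 378.35 = -4.50 m.
Hydraulic gradient: i = |Δh| / L = 4.50 / 1761 = 0.00256.
Flow is from higher to lower head: from OW-2 toward OW-1, i.e. toward the north-east.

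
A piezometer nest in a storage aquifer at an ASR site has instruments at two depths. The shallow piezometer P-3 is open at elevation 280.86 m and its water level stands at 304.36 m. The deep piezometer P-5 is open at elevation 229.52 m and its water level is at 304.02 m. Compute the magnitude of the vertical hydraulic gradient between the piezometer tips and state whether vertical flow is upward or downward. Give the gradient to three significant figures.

|i_v| ≈ 0.00662; vertical flow is downward

Total head at P-3: h = 304.36 m (water level in the standpipe).
Total head at P-5: h = 304.02 m.
Δh = h(P-3) − h(P-5) = 304.36 − 304.02 = 0.34 m.
Vertical separation Δz = 280.86 − 229.52 = 51.34 m.
|i_v| = |Δh| / Δz = 0.34 / 51.34 = 0.00662.
Head is higher in the shallow piezometer, so vertical flow is downward (recharge condition).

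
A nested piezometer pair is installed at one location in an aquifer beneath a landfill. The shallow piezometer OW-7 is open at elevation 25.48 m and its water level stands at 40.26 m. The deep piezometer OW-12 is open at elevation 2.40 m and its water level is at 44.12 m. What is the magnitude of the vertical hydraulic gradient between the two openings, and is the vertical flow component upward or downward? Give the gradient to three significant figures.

|i_v| ≈ 0.167; vertical flow is upward

Total head at OW-7: h = 40.26 m (water level in the standpipe).
Total head at OW-12: h = 44.12 m.
Δh = h(OW-7) − h(OW-12) = 40.26 − 44.12 = -3.86 m.
Vertical separation Δz = 25.48 − 2.40 = 23.08 m.
|i_v| = |Δh| / Δz = 3.86 / 23.08 = 0.167.
Head is higher in the deep piezometer, so vertical flow is upward (discharge condition).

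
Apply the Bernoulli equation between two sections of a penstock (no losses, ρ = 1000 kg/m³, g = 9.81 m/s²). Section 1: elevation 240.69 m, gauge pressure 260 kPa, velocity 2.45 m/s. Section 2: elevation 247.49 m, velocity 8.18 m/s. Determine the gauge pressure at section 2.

Pressure head at 1: ψ₁ = P₁/(ρg) = 260×1000 / (1000 × 9.81) = 26.50 m.
Velocity heads: v₁²/2g = 2.45²/19.62 = 0.306 m; v₂²/2g = 8.18²/19.62 = 3.410 m.
Total head H = z₁ + ψ₁ + v₁²/2g = 240.69 + 26.50 + 0.306 = 267.50 m.
ψ₂ = H − z₂ − v₂²/2g = 267.50 − 247.49 − 3.410 = 16.60 m.
P₂ = ρgψ₂ = 1000 × 9.81 × 16.60 ≈ 163 kPa.

P₂ ≈ 163 kPa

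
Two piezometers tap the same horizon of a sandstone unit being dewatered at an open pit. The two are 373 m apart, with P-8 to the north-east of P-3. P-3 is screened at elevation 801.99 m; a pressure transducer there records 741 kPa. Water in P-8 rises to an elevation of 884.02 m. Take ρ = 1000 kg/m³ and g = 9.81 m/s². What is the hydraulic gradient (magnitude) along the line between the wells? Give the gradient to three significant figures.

i ≈ 0.0174

Pressure head at P-3: ψ = P/(ρg) = 741×1000 / (1000 × 9.81) = 75.54 m.
Total head at P-3: h = z + ψ = 801.99 + 75.54 = 877.53 m.
Total head at P-8: h = 884.02 m (water level in the piezometer is the total head).
Head difference: h(P-3) − h(P-8) = 877.53 − 884.02 = -6.49 m.
Hydraulic gradient: i = |Δh| / L = 6.49 / 373 = 0.0174.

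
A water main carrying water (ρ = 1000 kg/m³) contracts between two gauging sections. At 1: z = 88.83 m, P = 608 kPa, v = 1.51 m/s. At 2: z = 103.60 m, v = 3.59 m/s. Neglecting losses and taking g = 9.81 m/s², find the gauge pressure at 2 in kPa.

Pressure head at 1: ψ₁ = P₁/(ρg) = 608×1000 / (1000 × 9.81) = 61.98 m.
Velocity heads: v₁²/2g = 1.51²/19.62 = 0.116 m; v₂²/2g = 3.59²/19.62 = 0.657 m.
Total head H = z₁ + ψ₁ + v₁²/2g = 88.83 + 61.98 + 0.116 = 150.93 m.
ψ₂ = H − z₂ − v₂²/2g = 150.93 − 103.60 − 0.657 = 46.67 m.
P₂ = ρgψ₂ = 1000 × 9.81 × 46.67 ≈ 458 kPa.

P₂ ≈ 458 kPa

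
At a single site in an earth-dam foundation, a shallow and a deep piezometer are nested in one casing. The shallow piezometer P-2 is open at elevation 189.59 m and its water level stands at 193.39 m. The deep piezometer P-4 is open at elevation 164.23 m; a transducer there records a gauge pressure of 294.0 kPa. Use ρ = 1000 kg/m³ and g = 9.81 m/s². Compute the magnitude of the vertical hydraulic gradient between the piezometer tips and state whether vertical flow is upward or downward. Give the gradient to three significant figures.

|i_v| ≈ 0.0319; vertical flow is upward

Total head at P-2: h = 193.39 m (water level in the standpipe).
Pressure head at P-4: ψ = P/(ρg) = 294.0×1000 / (1000 × 9.81) = 29.97 m.
Total head at P-4: h = z + ψ = 164.23 + 29.97 = 194.20 m.
Δh = h(P-2) − h(P-4) = 193.39 − 194.20 = -0.81 m.
Vertical separation Δz = 189.59 − 164.23 = 25.36 m.
|i_v| = |Δh| / Δz = 0.81 / 25.36 = 0.0319.
Head is higher in the deep piezometer, so vertical flow is upward (discharge condition).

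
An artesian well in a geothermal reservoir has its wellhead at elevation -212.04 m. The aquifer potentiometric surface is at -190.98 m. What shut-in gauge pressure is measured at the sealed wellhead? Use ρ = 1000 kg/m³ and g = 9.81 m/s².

P ≈ 207 kPa

Head above the cap: Δh = -190.98 − (-212.04) = 21.06 m.
P = ρgΔh = 1000 × 9.81 × 21.06 = 206599 Pa ≈ 207 kPa.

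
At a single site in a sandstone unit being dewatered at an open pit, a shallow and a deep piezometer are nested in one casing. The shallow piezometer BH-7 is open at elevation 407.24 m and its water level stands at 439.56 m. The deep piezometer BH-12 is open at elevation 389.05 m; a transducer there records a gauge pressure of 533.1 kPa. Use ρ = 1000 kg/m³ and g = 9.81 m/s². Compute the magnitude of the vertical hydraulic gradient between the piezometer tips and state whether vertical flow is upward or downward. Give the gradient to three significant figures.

Total head at BH-7: h = 439.56 m (water level in the standpipe).
Pressure head at BH-12: ψ = P/(ρg) = 533.1×1000 / (1000 × 9.81) = 54.34 m.
Total head at BH-12: h = z + ψ = 389.05 + 54.34 = 443.39 m.
Δh = h(BH-7) − h(BH-12) = 439.56 − 443.39 = -3.83 m.
Vertical separation Δz = 407.24 − 389.05 = 18.19 m.
|i_v| = |Δh| / Δz = 3.83 / 18.19 = 0.211.
Head is higher in the deep piezometer, so vertical flow is upward (discharge condition).

|i_v| ≈ 0.211; vertical flow is upward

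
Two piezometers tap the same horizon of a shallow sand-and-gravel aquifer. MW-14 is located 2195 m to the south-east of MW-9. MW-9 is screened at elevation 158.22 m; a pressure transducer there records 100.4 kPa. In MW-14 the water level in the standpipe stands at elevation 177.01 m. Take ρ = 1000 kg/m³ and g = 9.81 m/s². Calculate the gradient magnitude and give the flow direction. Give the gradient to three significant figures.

Pressure head at MW-9: ψ = P/(ρg) = 100.4×1000 / (1000 × 9.81) = 10.23 m.
Total head at MW-9: h = z + ψ = 158.22 + 10.23 = 168.45 m.
Total head at MW-14: h = 177.01 m (water level in the piezometer is the total head).
Head difference: h(MW-9) − h(MW-14) = 168.45 − 177.01 = -8.56 m.
Hydraulic gradient: i = |Δh| / L = 8.56 / 2195 = 0.00390.
Flow is from higher to lower head: from MW-14 toward MW-9, i.e. toward the north-west.

i ≈ 0.00390; groundwater flows toward the north-west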